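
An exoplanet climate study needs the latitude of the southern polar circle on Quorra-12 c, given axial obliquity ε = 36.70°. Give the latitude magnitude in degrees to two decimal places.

The polar circle is the lowest latitude that experiences at least one full rotation of continuous darkness at the northern-summer solstice; it lies at |φ| = 90° − ε = 90° − 36.70° = 53.30°.

53.30°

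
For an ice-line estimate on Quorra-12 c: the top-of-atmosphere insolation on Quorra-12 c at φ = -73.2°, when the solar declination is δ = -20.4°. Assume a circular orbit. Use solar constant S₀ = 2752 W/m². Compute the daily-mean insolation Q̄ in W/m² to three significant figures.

cos H₀ = −tan(-73.2°) tan(-20.400°) = -1.2318 ≤ −1 ⇒ polar day, H₀ = π.
Bracket: H₀ sin φ sin δ + cos φ cos δ sin H₀ = 3.1416×-0.95732×-0.34857 + 0.28903×0.93728×0.00000 = 1.048330 + 0.000000 = 1.048330.
Q̄ = (S₀/π) × [bracket] = (2752/π) × 1.048330 = 918.3 W/m².

Q̄ ≈ 918 W/m²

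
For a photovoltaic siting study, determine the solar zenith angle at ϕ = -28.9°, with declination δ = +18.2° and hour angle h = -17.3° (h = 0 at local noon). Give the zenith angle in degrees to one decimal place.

θ_z = 50.0°

cos θ_z = sin ϕ sin δ + cos ϕ cos δ cos h = -0.150946 + 0.794043 = 0.643097.
θ_z = arccos(0.643097) = 50.0°.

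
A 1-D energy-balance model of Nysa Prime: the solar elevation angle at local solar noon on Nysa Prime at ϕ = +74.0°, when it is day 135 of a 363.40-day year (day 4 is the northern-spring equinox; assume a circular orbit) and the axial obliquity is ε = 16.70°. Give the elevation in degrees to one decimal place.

Solar longitude: L_s = 360° × (135 − 4)/363.40 = 129.774°.
sin δ = sin 16.70° × sin 129.774° = 0.22086, so δ = +12.759°.
At local noon the hour angle is zero, so the zenith angle equals |ϕ − δ| = |+74.0° − (+12.759°)| = 61.241°.
Elevation = 90° − 61.241° = 28.8°.

28.8°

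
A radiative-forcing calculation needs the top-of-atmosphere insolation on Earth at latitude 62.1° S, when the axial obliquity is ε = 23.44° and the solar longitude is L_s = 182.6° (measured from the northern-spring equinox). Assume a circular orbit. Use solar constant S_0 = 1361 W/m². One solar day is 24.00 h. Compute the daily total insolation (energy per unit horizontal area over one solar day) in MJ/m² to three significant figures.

18.5 MJ/m²

Solar declination: sin δ = sin ε · sin L_s = sin 23.44° × sin 182.6° = -0.01804, so δ = -1.034°.
cos h₀ = −tan(-62.1°) tan(-1.034°) = -0.0341, h₀ = 1.6049 rad.
Bracket: h₀ sin ϕ sin δ + cos ϕ cos δ sin h₀ = 1.6049×-0.88377×-0.01804 + 0.46793×0.99984×0.99942 = 0.025587 + 0.467584 = 0.493171.
Q̄ = (S_0/π) × [bracket] = (1361/π) × 0.493171 = 213.65 W/m².
Daily total = Q̄ × 24.00 h × 3600 s/h = 213.65 × 24.00 × 3600 / 10⁶ = 18.46 MJ/m².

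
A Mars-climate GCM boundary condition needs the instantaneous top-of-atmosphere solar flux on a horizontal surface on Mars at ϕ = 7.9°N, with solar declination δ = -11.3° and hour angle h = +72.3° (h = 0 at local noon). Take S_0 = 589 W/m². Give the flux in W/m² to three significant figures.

cos θ_z = sin ϕ sin δ + cos ϕ cos δ cos h = -0.026932 + 0.295310 = 0.268378.
Flux = S_0 · cos θ_z = 589 × 0.268378 = 158.1 W/m².

158 W/m²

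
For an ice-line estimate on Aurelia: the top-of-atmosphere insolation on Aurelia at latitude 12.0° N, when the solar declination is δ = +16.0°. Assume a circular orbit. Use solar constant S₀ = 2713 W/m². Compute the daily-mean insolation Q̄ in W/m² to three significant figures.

cos H₀ = −tan(+12.0°) tan(+16.000°) = -0.0609, H₀ = 1.6318 rad.
Bracket: H₀ sin φ sin δ + cos φ cos δ sin H₀ = 1.6318×0.20791×0.27564 + 0.97815×0.96126×0.99814 = 0.093516 + 0.938508 = 1.032024.
Q̄ = (S₀/π) × [bracket] = (2713/π) × 1.032024 = 891.2 W/m².

Q̄ ≈ 891 W/m²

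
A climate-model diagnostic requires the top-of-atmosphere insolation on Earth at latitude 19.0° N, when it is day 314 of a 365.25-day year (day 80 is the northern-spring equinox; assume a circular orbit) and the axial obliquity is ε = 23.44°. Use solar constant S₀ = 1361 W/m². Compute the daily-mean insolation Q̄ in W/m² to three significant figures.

Q̄ ≈ 324 W/m²

Solar longitude: λ_s = 360° × (314 − 80)/365.25 = 230.637°.
sin δ = sin 23.44° × sin 230.637° = -0.30755, so δ = -17.911°.
cos H₀ = −tan(+19.0°) tan(-17.911°) = 0.1113, H₀ = 1.4593 rad.
Bracket: H₀ sin φ sin δ + cos φ cos δ sin H₀ = 1.4593×0.32557×-0.30755 + 0.94552×0.95153×0.99379 = -0.146118 + 0.894104 = 0.747986.
Q̄ = (S₀/π) × [bracket] = (1361/π) × 0.747986 = 324.0 W/m².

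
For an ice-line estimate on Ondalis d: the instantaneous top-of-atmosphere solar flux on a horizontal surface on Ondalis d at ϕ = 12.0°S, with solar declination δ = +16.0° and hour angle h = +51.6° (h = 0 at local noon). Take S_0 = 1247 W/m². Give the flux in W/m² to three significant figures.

657 W/m²

cos θ_z = sin ϕ sin δ + cos ϕ cos δ cos h = -0.057308 + 0.584038 = 0.526730.
Flux = S_0 · cos θ_z = 1247 × 0.526730 = 656.8 W/m².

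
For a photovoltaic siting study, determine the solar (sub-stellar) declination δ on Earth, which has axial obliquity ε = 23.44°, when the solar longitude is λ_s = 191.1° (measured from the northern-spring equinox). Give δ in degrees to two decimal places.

δ = -4.39°

sin δ = sin ε · sin λ_s = sin 23.44° × sin 191.1° = -0.076583.
δ = arcsin(-0.076583) = -4.39°.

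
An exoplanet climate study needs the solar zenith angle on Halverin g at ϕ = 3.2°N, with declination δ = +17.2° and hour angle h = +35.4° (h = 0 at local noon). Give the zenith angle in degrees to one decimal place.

cos θ_z = sin ϕ sin δ + cos ϕ cos δ cos h = 0.016507 + 0.777460 = 0.793967.
θ_z = arccos(0.793967) = 37.4°.

θ_z = 37.4°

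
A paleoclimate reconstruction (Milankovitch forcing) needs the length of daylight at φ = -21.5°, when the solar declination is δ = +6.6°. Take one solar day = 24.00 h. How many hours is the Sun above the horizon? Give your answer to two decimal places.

cos H₀ = −tan φ · tan δ = −tan(-21.5°) × tan(+6.600°) = 0.0456, so H₀ = 1.5252 rad = 87.39°.
Daylight = 2H₀/(2π) × 24.00 h = (1.5252/π) × 24.00 = 11.65 h.

11.65 h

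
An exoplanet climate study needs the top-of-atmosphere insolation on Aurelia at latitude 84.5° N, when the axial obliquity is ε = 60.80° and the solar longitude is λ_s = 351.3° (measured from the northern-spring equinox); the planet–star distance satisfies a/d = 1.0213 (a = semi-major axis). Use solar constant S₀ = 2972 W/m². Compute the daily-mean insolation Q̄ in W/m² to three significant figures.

Q̄ ≈ 0.00 W/m²

Solar declination: sin δ = sin ε · sin λ_s = sin 60.80° × sin 351.3° = -0.13204, so δ = -7.587°.
cos H₀ = −tan(+84.5°) tan(-7.587°) = 1.3834 ≥ 1 ⇒ polar night, H₀ = 0 and Q̄ = 0.
Inverse-square distance factor (a/d)² = 1.0213² = 1.043054.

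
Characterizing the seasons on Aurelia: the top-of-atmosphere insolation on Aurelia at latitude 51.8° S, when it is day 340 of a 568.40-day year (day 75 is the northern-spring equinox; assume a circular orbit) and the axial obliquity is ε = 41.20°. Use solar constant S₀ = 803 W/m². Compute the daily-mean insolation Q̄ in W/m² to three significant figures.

Solar longitude: λ_s = 360° × (340 − 75)/568.40 = 167.840°.
sin δ = sin 41.20° × sin 167.840° = 0.13875, so δ = +7.976°.
cos H₀ = −tan(-51.8°) tan(+7.976°) = 0.1780, H₀ = 1.3918 rad.
Bracket: H₀ sin φ sin δ + cos φ cos δ sin H₀ = 1.3918×-0.78586×0.13875 + 0.61841×0.99033×0.98402 = -0.151759 + 0.602643 = 0.450884.
Q̄ = (S₀/π) × [bracket] = (803/π) × 0.450884 = 115.2 W/m².

Q̄ ≈ 115 W/m²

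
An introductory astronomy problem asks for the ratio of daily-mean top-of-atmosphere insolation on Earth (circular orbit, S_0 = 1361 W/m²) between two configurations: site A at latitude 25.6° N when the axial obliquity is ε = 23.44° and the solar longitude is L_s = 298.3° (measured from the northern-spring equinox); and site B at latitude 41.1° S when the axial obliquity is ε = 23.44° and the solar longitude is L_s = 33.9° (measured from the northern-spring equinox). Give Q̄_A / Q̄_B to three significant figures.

Q̄_A / Q̄_B ≈ 1.19

— Configuration A (ϕ=+25.6°):
Solar declination: sin δ = sin ε · sin L_s = sin 23.44° × sin 298.3° = -0.35024, so δ = -20.502°.
cos h₀ = −tan(+25.6°) tan(-20.502°) = 0.1792, h₀ = 1.3907 rad.
Bracket: h₀ sin ϕ sin δ + cos ϕ cos δ sin h₀ = 1.3907×0.43209×-0.35024 + 0.90183×0.93666×0.98382 = -0.210462 + 0.831041 = 0.620579.
Q̄ = (S_0/π) × [bracket] = (1361/π) × 0.620579 = 268.85 W/m².
— Configuration B (ϕ=-41.1°):
Solar declination: sin δ = sin ε · sin L_s = sin 23.44° × sin 33.9° = 0.22186, so δ = +12.819°.
cos h₀ = −tan(-41.1°) tan(+12.819°) = 0.1985, h₀ = 1.3710 rad.
Bracket: h₀ sin ϕ sin δ + cos ϕ cos δ sin h₀ = 1.3710×-0.65738×0.22186 + 0.75356×0.97508×0.98010 = -0.199955 + 0.720159 = 0.520204.
Q̄ = (S_0/π) × [bracket] = (1361/π) × 0.520204 = 225.36 W/m².
Ratio Q̄_A / Q̄_B = 268.85 / 225.36 = 1.193.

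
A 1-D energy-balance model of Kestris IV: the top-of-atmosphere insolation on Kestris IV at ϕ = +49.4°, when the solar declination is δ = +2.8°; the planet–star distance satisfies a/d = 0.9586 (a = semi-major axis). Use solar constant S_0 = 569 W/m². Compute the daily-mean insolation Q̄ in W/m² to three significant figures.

cos h₀ = −tan(+49.4°) tan(+2.800°) = -0.0571, h₀ = 1.6279 rad.
Bracket: h₀ sin ϕ sin δ + cos ϕ cos δ sin h₀ = 1.6279×0.75927×0.04885 + 0.65077×0.99881×0.99837 = 0.060379 + 0.648936 = 0.709315.
Inverse-square distance factor (a/d)² = 0.9586² = 0.918914.
Q̄ = (S_0/π) × 0.918914 × [bracket] = (569/π) × 0.918914 × 0.709315 = 118.1 W/m².

Q̄ ≈ 118 W/m²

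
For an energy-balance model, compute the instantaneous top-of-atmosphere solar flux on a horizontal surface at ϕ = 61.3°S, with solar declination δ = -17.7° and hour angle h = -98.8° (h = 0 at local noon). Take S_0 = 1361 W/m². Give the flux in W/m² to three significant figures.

cos θ_z = sin ϕ sin δ + cos ϕ cos δ cos h = 0.266681 + -0.069990 = 0.196691.
Flux = S_0 · cos θ_z = 1361 × 0.196691 = 267.7 W/m².

268 W/m²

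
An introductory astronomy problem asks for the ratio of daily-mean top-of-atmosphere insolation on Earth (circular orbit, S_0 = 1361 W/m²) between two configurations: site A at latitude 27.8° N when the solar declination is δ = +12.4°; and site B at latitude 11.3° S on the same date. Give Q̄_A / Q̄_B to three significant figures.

Q̄_A / Q̄_B ≈ 1.15

— Configuration A (ϕ=+27.8°):
cos h₀ = −tan(+27.8°) tan(+12.400°) = -0.1159, h₀ = 1.6870 rad.
Bracket: h₀ sin ϕ sin δ + cos ϕ cos δ sin h₀ = 1.6870×0.46639×0.21474 + 0.88458×0.97667×0.99326 = 0.168957 + 0.858120 = 1.027077.
Q̄ = (S_0/π) × [bracket] = (1361/π) × 1.027077 = 444.95 W/m².
— Configuration B (ϕ=-11.3°):
cos h₀ = −tan(-11.3°) tan(+12.400°) = 0.0439, h₀ = 1.5268 rad.
Bracket: h₀ sin ϕ sin δ + cos ϕ cos δ sin h₀ = 1.5268×-0.19595×0.21474 + 0.98061×0.97667×0.99903 = -0.064245 + 0.956803 = 0.892558.
Q̄ = (S_0/π) × [bracket] = (1361/π) × 0.892558 = 386.67 W/m².
Ratio Q̄_A / Q̄_B = 444.95 / 386.67 = 1.151.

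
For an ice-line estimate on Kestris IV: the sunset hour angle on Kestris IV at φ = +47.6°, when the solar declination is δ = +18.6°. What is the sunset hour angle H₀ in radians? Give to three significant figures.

cos H₀ = −tan φ · tan δ = −tan(+47.6°) × tan(+18.600°) = -0.3686, so H₀ = 1.9483 rad = 111.63°.

H₀ = 1.95 rad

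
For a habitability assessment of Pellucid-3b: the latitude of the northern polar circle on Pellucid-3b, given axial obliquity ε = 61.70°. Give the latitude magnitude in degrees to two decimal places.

28.30°

The polar circle is the lowest latitude that experiences at least one full rotation of continuous daylight at the northern-summer solstice; it lies at |φ| = 90° − ε = 90° − 61.70° = 28.30°.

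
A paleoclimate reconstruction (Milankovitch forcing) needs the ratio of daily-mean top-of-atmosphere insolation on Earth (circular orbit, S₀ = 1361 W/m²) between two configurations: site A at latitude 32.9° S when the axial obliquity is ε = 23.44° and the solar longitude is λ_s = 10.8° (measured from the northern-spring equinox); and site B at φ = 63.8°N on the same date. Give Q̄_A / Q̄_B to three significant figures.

— Configuration A (φ=-32.9°):
Solar declination: sin δ = sin ε · sin λ_s = sin 23.44° × sin 10.8° = 0.07454, so δ = +4.275°.
cos H₀ = −tan(-32.9°) tan(+4.275°) = 0.0484, H₀ = 1.5224 rad.
Bracket: H₀ sin φ sin δ + cos φ cos δ sin H₀ = 1.5224×-0.54317×0.07454 + 0.83962×0.99722×0.99883 = -0.061639 + 0.836306 = 0.774667.
Q̄ = (S₀/π) × [bracket] = (1361/π) × 0.774667 = 335.60 W/m².
— Configuration B (φ=+63.8°):
cos H₀ = −tan(+63.8°) tan(+4.275°) = -0.1519, H₀ = 1.7233 rad.
Bracket: H₀ sin φ sin δ + cos φ cos δ sin H₀ = 1.7233×0.89726×0.07454 + 0.44151×0.99722×0.98840 = 0.115257 + 0.435175 = 0.550432.
Q̄ = (S₀/π) × [bracket] = (1361/π) × 0.550432 = 238.46 W/m².
Ratio Q̄_A / Q̄_B = 335.60 / 238.46 = 1.407.

Q̄_A / Q̄_B ≈ 1.41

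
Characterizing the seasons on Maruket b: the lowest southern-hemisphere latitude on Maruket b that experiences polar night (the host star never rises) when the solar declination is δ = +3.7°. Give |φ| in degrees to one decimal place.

Polar night requires cos H₀ = −tan φ tan δ ≥ 1, i.e. tan φ tan δ ≤ −1.
The boundary is |tan φ| · |tan δ| = 1, so |φ| = 90° − |δ| = 90° − 3.7° = 86.3° in the southern hemisphere.

|φ| = 86.3°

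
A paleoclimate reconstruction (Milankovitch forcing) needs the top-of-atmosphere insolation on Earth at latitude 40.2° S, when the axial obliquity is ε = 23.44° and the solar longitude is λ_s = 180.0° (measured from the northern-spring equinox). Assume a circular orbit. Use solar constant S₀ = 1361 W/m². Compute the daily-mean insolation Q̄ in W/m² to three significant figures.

Q̄ ≈ 331 W/m²

Solar declination: sin δ = sin ε · sin λ_s = sin 23.44° × sin 180.0° = 0.00000, so δ = +0.000°.
cos H₀ = −tan(-40.2°) tan(+0.000°) = 0.0000, H₀ = 1.5708 rad.
Bracket: H₀ sin φ sin δ + cos φ cos δ sin H₀ = 1.5708×-0.64546×0.00000 + 0.76380×1.00000×1.00000 = -0.000000 + 0.763800 = 0.763800.
Q̄ = (S₀/π) × [bracket] = (1361/π) × 0.763800 = 330.9 W/m².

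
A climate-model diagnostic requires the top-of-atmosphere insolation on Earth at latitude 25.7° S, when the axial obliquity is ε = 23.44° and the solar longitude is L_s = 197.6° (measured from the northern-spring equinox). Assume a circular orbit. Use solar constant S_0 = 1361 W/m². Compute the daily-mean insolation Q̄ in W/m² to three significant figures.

Q̄ ≈ 424 W/m²

Solar declination: sin δ = sin ε · sin L_s = sin 23.44° × sin 197.6° = -0.12028, so δ = -6.908°.
cos h₀ = −tan(-25.7°) tan(-6.908°) = -0.0583, h₀ = 1.6291 rad.
Bracket: h₀ sin ϕ sin δ + cos ϕ cos δ sin h₀ = 1.6291×-0.43366×-0.12028 + 0.90108×0.99274×0.99830 = 0.084975 + 0.893017 = 0.977992.
Q̄ = (S_0/π) × [bracket] = (1361/π) × 0.977992 = 423.7 W/m².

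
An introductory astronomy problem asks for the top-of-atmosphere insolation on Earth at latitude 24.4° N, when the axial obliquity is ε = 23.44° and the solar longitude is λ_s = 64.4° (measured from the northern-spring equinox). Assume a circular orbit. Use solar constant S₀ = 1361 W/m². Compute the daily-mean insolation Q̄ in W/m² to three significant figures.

Solar declination: sin δ = sin ε · sin λ_s = sin 23.44° × sin 64.4° = 0.35874, so δ = +21.023°.
cos H₀ = −tan(+24.4°) tan(+21.023°) = -0.1743, H₀ = 1.7460 rad.
Bracket: H₀ sin φ sin δ + cos φ cos δ sin H₀ = 1.7460×0.41310×0.35874 + 0.91068×0.93344×0.98469 = 0.258749 + 0.837051 = 1.095800.
Q̄ = (S₀/π) × [bracket] = (1361/π) × 1.095800 = 474.7 W/m².

Q̄ ≈ 475 W/m²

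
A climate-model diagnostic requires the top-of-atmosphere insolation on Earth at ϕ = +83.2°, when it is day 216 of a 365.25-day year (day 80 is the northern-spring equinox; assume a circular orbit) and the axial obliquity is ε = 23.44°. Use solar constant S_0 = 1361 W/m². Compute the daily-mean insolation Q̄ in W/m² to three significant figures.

Solar longitude: L_s = 360° × (216 − 80)/365.25 = 134.045°.
sin δ = sin 23.44° × sin 134.045° = 0.28593, so δ = +16.614°.
cos h₀ = −tan(+83.2°) tan(+16.614°) = -2.5023 ≤ −1 ⇒ polar day, h₀ = π.
Bracket: h₀ sin ϕ sin δ + cos ϕ cos δ sin h₀ = 3.1416×0.99297×0.28593 + 0.11840×0.95825×0.00000 = 0.891963 + 0.000000 = 0.891963.
Q̄ = (S_0/π) × [bracket] = (1361/π) × 0.891963 = 386.4 W/m².

Q̄ ≈ 386 W/m²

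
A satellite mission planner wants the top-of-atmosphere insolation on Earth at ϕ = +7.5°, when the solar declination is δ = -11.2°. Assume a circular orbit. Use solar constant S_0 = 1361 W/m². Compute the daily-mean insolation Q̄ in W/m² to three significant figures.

cos h₀ = −tan(+7.5°) tan(-11.200°) = 0.0261, h₀ = 1.5447 rad.
Bracket: h₀ sin ϕ sin δ + cos ϕ cos δ sin h₀ = 1.5447×0.13053×-0.19423 + 0.99144×0.98096×0.99966 = -0.039163 + 0.972232 = 0.933069.
Q̄ = (S_0/π) × [bracket] = (1361/π) × 0.933069 = 404.2 W/m².

Q̄ ≈ 404 W/m²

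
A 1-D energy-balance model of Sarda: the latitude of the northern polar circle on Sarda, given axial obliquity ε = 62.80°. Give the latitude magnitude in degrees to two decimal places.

The polar circle is the lowest latitude that experiences at least one full rotation of continuous daylight at the northern-summer solstice; it lies at |φ| = 90° − ε = 90° − 62.80° = 27.20°.

27.20°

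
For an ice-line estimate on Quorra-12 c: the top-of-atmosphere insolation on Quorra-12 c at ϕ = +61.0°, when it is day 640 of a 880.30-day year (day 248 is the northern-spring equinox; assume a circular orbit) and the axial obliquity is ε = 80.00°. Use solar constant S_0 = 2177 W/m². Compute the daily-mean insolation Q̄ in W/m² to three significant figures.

Q̄ ≈ 699 W/m²

Solar longitude: L_s = 360° × (640 − 248)/880.30 = 160.309°.
sin δ = sin 80.00° × sin 160.309° = 0.33183, so δ = +19.380°.
cos h₀ = −tan(+61.0°) tan(+19.380°) = -0.6346, h₀ = 2.2583 rad.
Bracket: h₀ sin ϕ sin δ + cos ϕ cos δ sin h₀ = 2.2583×0.87462×0.33183 + 0.48481×0.94334×0.77285 = 0.655415 + 0.353456 = 1.008871.
Q̄ = (S_0/π) × [bracket] = (2177/π) × 1.008871 = 699.1 W/m².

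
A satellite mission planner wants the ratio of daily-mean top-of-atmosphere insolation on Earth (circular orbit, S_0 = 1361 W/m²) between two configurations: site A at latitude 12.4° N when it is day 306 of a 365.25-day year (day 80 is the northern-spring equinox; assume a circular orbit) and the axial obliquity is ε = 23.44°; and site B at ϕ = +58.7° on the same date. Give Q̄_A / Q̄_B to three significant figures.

— Configuration A (ϕ=+12.4°):
Solar longitude: L_s = 360° × (306 − 80)/365.25 = 222.752°.
sin δ = sin 23.44° × sin 222.752° = -0.27003, so δ = -15.666°.
cos h₀ = −tan(+12.4°) tan(-15.666°) = 0.0617, h₀ = 1.5091 rad.
Bracket: h₀ sin ϕ sin δ + cos ϕ cos δ sin h₀ = 1.5091×0.21474×-0.27003 + 0.97667×0.96285×0.99810 = -0.087507 + 0.938600 = 0.851093.
Q̄ = (S_0/π) × [bracket] = (1361/π) × 0.851093 = 368.71 W/m².
— Configuration B (ϕ=+58.7°):
cos h₀ = −tan(+58.7°) tan(-15.666°) = 0.4613, h₀ = 1.0914 rad.
Bracket: h₀ sin ϕ sin δ + cos ϕ cos δ sin h₀ = 1.0914×0.85446×-0.27003 + 0.51952×0.96285×0.88727 = -0.251819 + 0.443830 = 0.192011.
Q̄ = (S_0/π) × [bracket] = (1361/π) × 0.192011 = 83.183 W/m².
Ratio Q̄_A / Q̄_B = 368.71 / 83.183 = 4.433.

Q̄_A / Q̄_B ≈ 4.43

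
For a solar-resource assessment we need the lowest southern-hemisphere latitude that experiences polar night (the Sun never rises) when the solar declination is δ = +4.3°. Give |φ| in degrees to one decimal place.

Polar night requires cos H₀ = −tan φ tan δ ≥ 1, i.e. tan φ tan δ ≤ −1.
The boundary is |tan φ| · |tan δ| = 1, so |φ| = 90° − |δ| = 90° − 4.3° = 85.7° in the southern hemisphere.

|φ| = 85.7°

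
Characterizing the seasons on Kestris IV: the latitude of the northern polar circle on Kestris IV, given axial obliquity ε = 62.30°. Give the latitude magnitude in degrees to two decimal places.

27.70°

The polar circle is the lowest latitude that experiences at least one full rotation of continuous daylight at the northern-summer solstice; it lies at |φ| = 90° − ε = 90° − 62.30° = 27.70°.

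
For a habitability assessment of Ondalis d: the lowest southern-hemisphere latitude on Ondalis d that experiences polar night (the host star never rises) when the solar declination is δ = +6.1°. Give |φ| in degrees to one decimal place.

Polar night requires cos H₀ = −tan φ tan δ ≥ 1, i.e. tan φ tan δ ≤ −1.
The boundary is |tan φ| · |tan δ| = 1, so |φ| = 90° − |δ| = 90° − 6.1° = 83.9° in the southern hemisphere.

|φ| = 83.9°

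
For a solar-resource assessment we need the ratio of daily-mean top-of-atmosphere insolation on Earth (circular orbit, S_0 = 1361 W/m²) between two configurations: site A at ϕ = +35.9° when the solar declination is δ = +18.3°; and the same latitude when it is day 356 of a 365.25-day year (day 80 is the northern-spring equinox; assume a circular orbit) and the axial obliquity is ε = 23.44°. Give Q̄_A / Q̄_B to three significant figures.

— Configuration A (ϕ=+35.9°):
cos h₀ = −tan(+35.9°) tan(+18.300°) = -0.2394, h₀ = 1.8125 rad.
Bracket: h₀ sin ϕ sin δ + cos ϕ cos δ sin h₀ = 1.8125×0.58637×0.31399 + 0.81004×0.94943×0.97092 = 0.333707 + 0.746712 = 1.080419.
Q̄ = (S_0/π) × [bracket] = (1361/π) × 1.080419 = 468.06 W/m².
— Configuration B (ϕ=+35.9°):
Solar longitude: L_s = 360° × (356 − 80)/365.25 = 272.033°.
sin δ = sin 23.44° × sin 272.033° = -0.39754, so δ = -23.424°.
cos h₀ = −tan(+35.9°) tan(-23.424°) = 0.3136, h₀ = 1.2518 rad.
Bracket: h₀ sin ϕ sin δ + cos ϕ cos δ sin h₀ = 1.2518×0.58637×-0.39754 + 0.81004×0.91759×0.94955 = -0.291802 + 0.705786 = 0.413984.
Q̄ = (S_0/π) × [bracket] = (1361/π) × 0.413984 = 179.35 W/m².
Ratio Q̄_A / Q̄_B = 468.06 / 179.35 = 2.610.

Q̄_A / Q̄_B ≈ 2.61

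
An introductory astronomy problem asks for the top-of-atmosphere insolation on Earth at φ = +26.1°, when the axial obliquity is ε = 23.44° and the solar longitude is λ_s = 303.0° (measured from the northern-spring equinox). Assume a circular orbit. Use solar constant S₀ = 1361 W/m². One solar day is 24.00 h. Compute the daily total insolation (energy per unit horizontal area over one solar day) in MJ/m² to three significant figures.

Solar declination: sin δ = sin ε · sin λ_s = sin 23.44° × sin 303.0° = -0.33361, so δ = -19.488°.
cos H₀ = −tan(+26.1°) tan(-19.488°) = 0.1734, H₀ = 1.3965 rad.
Bracket: H₀ sin φ sin δ + cos φ cos δ sin H₀ = 1.3965×0.43994×-0.33361 + 0.89803×0.94271×0.98486 = -0.204962 + 0.833765 = 0.628803.
Q̄ = (S₀/π) × [bracket] = (1361/π) × 0.628803 = 272.41 W/m².
Daily total = Q̄ × 24.00 h × 3600 s/h = 272.41 × 24.00 × 3600 / 10⁶ = 23.54 MJ/m².

23.5 MJ/m²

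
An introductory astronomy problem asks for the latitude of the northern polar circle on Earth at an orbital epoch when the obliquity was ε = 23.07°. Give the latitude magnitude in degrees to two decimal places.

The polar circle is the lowest latitude that experiences at least one full rotation of continuous daylight at the northern-summer solstice; it lies at |ϕ| = 90° − ε = 90° − 23.07° = 66.93°.

66.93°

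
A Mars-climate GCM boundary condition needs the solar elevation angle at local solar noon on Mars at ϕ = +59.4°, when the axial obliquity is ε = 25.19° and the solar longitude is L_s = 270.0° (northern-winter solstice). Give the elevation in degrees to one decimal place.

5.4°

Solar declination: sin δ = sin ε · sin L_s = sin 25.19° × sin 270.0° = -0.42562, so δ = -25.190°.
At local noon the hour angle is zero, so the zenith angle equals |ϕ − δ| = |+59.4° − (-25.190°)| = 84.590°.
Elevation = 90° − 84.590° = 5.4°.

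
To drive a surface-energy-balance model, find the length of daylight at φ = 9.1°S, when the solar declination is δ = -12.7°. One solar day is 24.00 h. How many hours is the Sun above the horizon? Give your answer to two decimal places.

12.28 h

cos H₀ = −tan φ · tan δ = −tan(-9.1°) × tan(-12.700°) = -0.0361, so H₀ = 1.6069 rad = 92.07°.
Daylight = 2H₀/(2π) × 24.00 h = (1.6069/π) × 24.00 = 12.28 h.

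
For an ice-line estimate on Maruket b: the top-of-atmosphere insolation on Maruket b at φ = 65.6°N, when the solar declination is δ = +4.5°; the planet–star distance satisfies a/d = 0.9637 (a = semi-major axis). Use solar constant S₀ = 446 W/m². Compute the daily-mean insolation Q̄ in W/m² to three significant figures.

cos H₀ = −tan(+65.6°) tan(+4.500°) = -0.1735, H₀ = 1.7452 rad.
Bracket: H₀ sin φ sin δ + cos φ cos δ sin H₀ = 1.7452×0.91068×0.07846 + 0.41310×0.99692×0.98483 = 0.124698 + 0.405580 = 0.530278.
Inverse-square distance factor (a/d)² = 0.9637² = 0.928718.
Q̄ = (S₀/π) × 0.928718 × [bracket] = (446/π) × 0.928718 × 0.530278 = 69.92 W/m².

Q̄ ≈ 69.9 W/m²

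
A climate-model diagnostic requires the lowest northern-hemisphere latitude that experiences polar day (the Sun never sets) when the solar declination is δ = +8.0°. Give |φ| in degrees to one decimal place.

Polar day requires cos H₀ = −tan φ tan δ ≤ −1, i.e. tan φ tan δ ≥ 1.
The boundary is |tan φ| · |tan δ| = 1, so |φ| = 90° − |δ| = 90° − 8.0° = 82.0° in the northern hemisphere.

|φ| = 82.0°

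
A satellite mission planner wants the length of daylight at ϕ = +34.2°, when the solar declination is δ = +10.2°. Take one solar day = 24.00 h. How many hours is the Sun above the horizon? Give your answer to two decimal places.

cos h₀ = −tan ϕ · tan δ = −tan(+34.2°) × tan(+10.200°) = -0.1223, so h₀ = 1.6934 rad = 97.02°.
Daylight = 2h₀/(2π) × 24.00 h = (1.6934/π) × 24.00 = 12.94 h.

12.94 h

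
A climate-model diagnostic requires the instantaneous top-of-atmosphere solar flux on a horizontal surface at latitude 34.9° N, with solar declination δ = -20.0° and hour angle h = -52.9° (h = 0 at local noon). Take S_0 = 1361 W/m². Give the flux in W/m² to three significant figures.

cos θ_z = sin ϕ sin δ + cos ϕ cos δ cos h = -0.195685 + 0.464887 = 0.269202.
Flux = S_0 · cos θ_z = 1361 × 0.269202 = 366.4 W/m².

366 W/m²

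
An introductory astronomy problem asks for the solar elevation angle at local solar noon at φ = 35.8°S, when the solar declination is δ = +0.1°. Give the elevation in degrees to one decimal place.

54.1°

At local noon the hour angle is zero, so the zenith angle equals |φ − δ| = |-35.8° − (+0.100°)| = 35.900°.
Elevation = 90° − 35.900° = 54.1°.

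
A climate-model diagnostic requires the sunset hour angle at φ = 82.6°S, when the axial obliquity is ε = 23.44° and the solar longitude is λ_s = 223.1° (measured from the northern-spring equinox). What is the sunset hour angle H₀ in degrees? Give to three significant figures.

H₀ = 180°

Solar declination: sin δ = sin ε · sin λ_s = sin 23.44° × sin 223.1° = -0.27180, so δ = -15.771°.
Sunrise equation: cos H₀ = −tan φ · tan δ = -2.1746 ≤ −1, so the Sun never sets (polar day) and H₀ = π.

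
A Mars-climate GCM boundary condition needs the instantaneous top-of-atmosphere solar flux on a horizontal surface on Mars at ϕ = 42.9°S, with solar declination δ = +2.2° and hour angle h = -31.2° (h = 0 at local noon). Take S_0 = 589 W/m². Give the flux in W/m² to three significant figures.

353 W/m²

cos θ_z = sin ϕ sin δ + cos ϕ cos δ cos h = -0.026131 + 0.626129 = 0.599998.
Flux = S_0 · cos θ_z = 589 × 0.599998 = 353.4 W/m².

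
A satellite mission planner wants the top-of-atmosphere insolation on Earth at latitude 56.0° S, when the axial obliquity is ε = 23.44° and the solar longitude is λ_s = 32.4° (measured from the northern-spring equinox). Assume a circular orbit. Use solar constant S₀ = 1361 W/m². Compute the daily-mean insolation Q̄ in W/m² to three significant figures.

Solar declination: sin δ = sin ε · sin λ_s = sin 23.44° × sin 32.4° = 0.21315, so δ = +12.307°.
cos H₀ = −tan(-56.0°) tan(+12.307°) = 0.3234, H₀ = 1.2414 rad.
Bracket: H₀ sin φ sin δ + cos φ cos δ sin H₀ = 1.2414×-0.82904×0.21315 + 0.55919×0.97702×0.94625 = -0.219368 + 0.516974 = 0.297606.
Q̄ = (S₀/π) × [bracket] = (1361/π) × 0.297606 = 128.9 W/m².

Q̄ ≈ 129 W/m²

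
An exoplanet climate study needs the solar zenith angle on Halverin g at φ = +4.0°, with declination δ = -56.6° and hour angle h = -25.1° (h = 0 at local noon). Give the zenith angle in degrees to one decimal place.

cos θ_z = sin φ sin δ + cos φ cos δ cos h = -0.058236 + 0.497284 = 0.439048.
θ_z = arccos(0.439048) = 64.0°.

θ_z = 64.0°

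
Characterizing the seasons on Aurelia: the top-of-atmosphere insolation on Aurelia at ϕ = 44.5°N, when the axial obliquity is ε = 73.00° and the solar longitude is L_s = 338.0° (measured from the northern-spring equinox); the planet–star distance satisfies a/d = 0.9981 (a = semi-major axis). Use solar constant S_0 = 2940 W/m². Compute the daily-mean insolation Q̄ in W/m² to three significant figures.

Solar declination: sin δ = sin ε · sin L_s = sin 73.00° × sin 338.0° = -0.35824, so δ = -20.992°.
cos h₀ = −tan(+44.5°) tan(-20.992°) = 0.3771, h₀ = 1.1842 rad.
Bracket: h₀ sin ϕ sin δ + cos ϕ cos δ sin h₀ = 1.1842×0.70091×-0.35824 + 0.71325×0.93363×0.92619 = -0.297346 + 0.616761 = 0.319415.
Inverse-square distance factor (a/d)² = 0.9981² = 0.996204.
Q̄ = (S_0/π) × 0.996204 × [bracket] = (2940/π) × 0.996204 × 0.319415 = 297.8 W/m².

Q̄ ≈ 298 W/m²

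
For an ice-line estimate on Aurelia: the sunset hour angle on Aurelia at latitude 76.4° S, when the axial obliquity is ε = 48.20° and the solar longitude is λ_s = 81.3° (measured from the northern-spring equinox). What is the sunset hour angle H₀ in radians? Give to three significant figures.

Solar declination: sin δ = sin ε · sin λ_s = sin 48.20° × sin 81.3° = 0.73690, so δ = +47.468°.
cos H₀ = −tan φ · tan δ = 4.5059 ≥ 1, so the host star never rises (polar night) and H₀ = 0.

H₀ = 0.00 rad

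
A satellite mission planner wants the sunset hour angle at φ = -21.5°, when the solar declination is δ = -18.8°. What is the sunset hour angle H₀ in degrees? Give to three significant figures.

H₀ = 97.7°

cos H₀ = −tan φ · tan δ = −tan(-21.5°) × tan(-18.800°) = -0.1341, so H₀ = 1.7053 rad = 97.71°.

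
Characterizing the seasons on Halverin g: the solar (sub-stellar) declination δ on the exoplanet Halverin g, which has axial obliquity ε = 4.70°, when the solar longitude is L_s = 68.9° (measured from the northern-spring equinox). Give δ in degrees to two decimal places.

sin δ = sin ε · sin L_s = sin 4.70° × sin 68.9° = 0.076445.
δ = arcsin(0.076445) = +4.38°.

δ = +4.38°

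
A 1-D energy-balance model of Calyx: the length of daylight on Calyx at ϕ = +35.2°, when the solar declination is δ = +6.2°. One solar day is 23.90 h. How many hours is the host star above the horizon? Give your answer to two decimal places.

12.53 h

cos h₀ = −tan ϕ · tan δ = −tan(+35.2°) × tan(+6.200°) = -0.0766, so h₀ = 1.6475 rad = 94.40°.
Daylight = 2h₀/(2π) × 23.90 h = (1.6475/π) × 23.90 = 12.53 h.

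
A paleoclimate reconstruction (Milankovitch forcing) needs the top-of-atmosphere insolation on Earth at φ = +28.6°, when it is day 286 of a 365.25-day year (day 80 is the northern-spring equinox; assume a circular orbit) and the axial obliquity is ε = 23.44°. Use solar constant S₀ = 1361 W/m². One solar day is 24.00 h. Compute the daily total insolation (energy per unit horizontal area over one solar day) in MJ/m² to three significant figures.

Solar longitude: λ_s = 360° × (286 − 80)/365.25 = 203.039°.
sin δ = sin 23.44° × sin 203.039° = -0.15568, so δ = -8.956°.
cos H₀ = −tan(+28.6°) tan(-8.956°) = 0.0859, H₀ = 1.4848 rad.
Bracket: H₀ sin φ sin δ + cos φ cos δ sin H₀ = 1.4848×0.47869×-0.15568 + 0.87798×0.98781×0.99630 = -0.110651 + 0.864068 = 0.753417.
Q̄ = (S₀/π) × [bracket] = (1361/π) × 0.753417 = 326.40 W/m².
Daily total = Q̄ × 24.00 h × 3600 s/h = 326.40 × 24.00 × 3600 / 10⁶ = 28.20 MJ/m².

28.2 MJ/m²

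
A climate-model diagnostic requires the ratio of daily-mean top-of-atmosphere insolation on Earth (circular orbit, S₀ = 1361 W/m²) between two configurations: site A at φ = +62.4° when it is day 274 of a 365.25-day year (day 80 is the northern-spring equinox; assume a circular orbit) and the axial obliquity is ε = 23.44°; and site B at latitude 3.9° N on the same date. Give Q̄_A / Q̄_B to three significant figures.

— Configuration A (φ=+62.4°):
Solar longitude: λ_s = 360° × (274 − 80)/365.25 = 191.211°.
sin δ = sin 23.44° × sin 191.211° = -0.07734, so δ = -4.436°.
cos H₀ = −tan(+62.4°) tan(-4.436°) = 0.1484, H₀ = 1.4219 rad.
Bracket: H₀ sin φ sin δ + cos φ cos δ sin H₀ = 1.4219×0.88620×-0.07734 + 0.46330×0.99700×0.98893 = -0.097455 + 0.456797 = 0.359342.
Q̄ = (S₀/π) × [bracket] = (1361/π) × 0.359342 = 155.67 W/m².
— Configuration B (φ=+3.9°):
cos H₀ = −tan(+3.9°) tan(-4.436°) = 0.0053, H₀ = 1.5655 rad.
Bracket: H₀ sin φ sin δ + cos φ cos δ sin H₀ = 1.5655×0.06802×-0.07734 + 0.99768×0.99700×0.99999 = -0.008236 + 0.994677 = 0.986441.
Q̄ = (S₀/π) × [bracket] = (1361/π) × 0.986441 = 427.35 W/m².
Ratio Q̄_A / Q̄_B = 155.67 / 427.35 = 0.3643.

Q̄_A / Q̄_B ≈ 0.364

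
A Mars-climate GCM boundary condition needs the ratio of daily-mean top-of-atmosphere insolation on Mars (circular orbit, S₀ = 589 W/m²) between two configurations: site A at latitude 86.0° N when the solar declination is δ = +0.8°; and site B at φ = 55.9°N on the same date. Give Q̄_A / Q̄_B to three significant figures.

— Configuration A (φ=+86.0°):
cos H₀ = −tan(+86.0°) tan(+0.800°) = -0.1997, H₀ = 1.7718 rad.
Bracket: H₀ sin φ sin δ + cos φ cos δ sin H₀ = 1.7718×0.99756×0.01396 + 0.06976×0.99990×0.97986 = 0.024674 + 0.068348 = 0.093022.
Q̄ = (S₀/π) × [bracket] = (589/π) × 0.093022 = 17.440 W/m².
— Configuration B (φ=+55.9°):
cos H₀ = −tan(+55.9°) tan(+0.800°) = -0.0206, H₀ = 1.5914 rad.
Bracket: H₀ sin φ sin δ + cos φ cos δ sin H₀ = 1.5914×0.82806×0.01396 + 0.56064×0.99990×0.99979 = 0.018396 + 0.560466 = 0.578862.
Q̄ = (S₀/π) × [bracket] = (589/π) × 0.578862 = 108.53 W/m².
Ratio Q̄_A / Q̄_B = 17.440 / 108.53 = 0.1607.

Q̄_A / Q̄_B ≈ 0.161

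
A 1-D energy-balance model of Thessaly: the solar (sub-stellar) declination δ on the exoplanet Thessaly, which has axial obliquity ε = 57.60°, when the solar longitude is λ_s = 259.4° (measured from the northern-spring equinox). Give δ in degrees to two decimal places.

sin δ = sin ε · sin λ_s = sin 57.60° × sin 259.4° = -0.829920.
δ = arcsin(-0.829920) = -56.09°.

δ = -56.09°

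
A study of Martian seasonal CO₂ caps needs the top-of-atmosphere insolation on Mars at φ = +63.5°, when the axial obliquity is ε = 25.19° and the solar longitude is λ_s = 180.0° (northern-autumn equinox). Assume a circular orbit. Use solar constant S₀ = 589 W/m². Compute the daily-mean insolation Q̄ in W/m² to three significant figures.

Solar declination: sin δ = sin ε · sin λ_s = sin 25.19° × sin 180.0° = 0.00000, so δ = +0.000°.
cos H₀ = −tan(+63.5°) tan(+0.000°) = -0.0000, H₀ = 1.5708 rad.
Bracket: H₀ sin φ sin δ + cos φ cos δ sin H₀ = 1.5708×0.89493×0.00000 + 0.44620×1.00000×1.00000 = 0.000000 + 0.446200 = 0.446200.
Q̄ = (S₀/π) × [bracket] = (589/π) × 0.446200 = 83.66 W/m².

Q̄ ≈ 83.7 W/m²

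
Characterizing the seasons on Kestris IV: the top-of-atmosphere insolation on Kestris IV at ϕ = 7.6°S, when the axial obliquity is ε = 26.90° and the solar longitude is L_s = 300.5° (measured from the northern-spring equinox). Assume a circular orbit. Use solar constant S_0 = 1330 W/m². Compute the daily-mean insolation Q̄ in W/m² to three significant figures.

Q̄ ≈ 421 W/m²

Solar declination: sin δ = sin ε · sin L_s = sin 26.90° × sin 300.5° = -0.38983, so δ = -22.944°.
cos h₀ = −tan(-7.6°) tan(-22.944°) = -0.0565, h₀ = 1.6273 rad.
Bracket: h₀ sin ϕ sin δ + cos ϕ cos δ sin h₀ = 1.6273×-0.13226×-0.38983 + 0.99122×0.92089×0.99840 = 0.083902 + 0.911344 = 0.995246.
Q̄ = (S_0/π) × [bracket] = (1330/π) × 0.995246 = 421.3 W/m².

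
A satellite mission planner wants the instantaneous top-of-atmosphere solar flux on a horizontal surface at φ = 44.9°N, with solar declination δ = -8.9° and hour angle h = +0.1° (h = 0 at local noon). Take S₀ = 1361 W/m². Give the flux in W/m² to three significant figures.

804 W/m²

cos θ_z = sin φ sin δ + cos φ cos δ cos h = -0.109206 + 0.699810 = 0.590604.
Flux = S₀ · cos θ_z = 1361 × 0.590604 = 803.8 W/m².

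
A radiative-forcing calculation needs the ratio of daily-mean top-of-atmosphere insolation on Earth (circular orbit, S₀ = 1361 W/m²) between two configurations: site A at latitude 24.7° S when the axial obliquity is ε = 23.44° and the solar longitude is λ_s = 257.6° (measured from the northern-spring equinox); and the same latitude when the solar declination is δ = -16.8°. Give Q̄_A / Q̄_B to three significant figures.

Q̄_A / Q̄_B ≈ 1.04

— Configuration A (φ=-24.7°):
Solar declination: sin δ = sin ε · sin λ_s = sin 23.44° × sin 257.6° = -0.38851, so δ = -22.862°.
cos H₀ = −tan(-24.7°) tan(-22.862°) = -0.1939, H₀ = 1.7660 rad.
Bracket: H₀ sin φ sin δ + cos φ cos δ sin H₀ = 1.7660×-0.41787×-0.38851 + 0.90851×0.92144×0.98102 = 0.286704 + 0.821249 = 1.107953.
Q̄ = (S₀/π) × [bracket] = (1361/π) × 1.107953 = 479.99 W/m².
— Configuration B (φ=-24.7°):
cos H₀ = −tan(-24.7°) tan(-16.800°) = -0.1389, H₀ = 1.7101 rad.
Bracket: H₀ sin φ sin δ + cos φ cos δ sin H₀ = 1.7101×-0.41787×-0.28903 + 0.90851×0.95732×0.99031 = 0.206541 + 0.861307 = 1.067848.
Q̄ = (S₀/π) × [bracket] = (1361/π) × 1.067848 = 462.61 W/m².
Ratio Q̄_A / Q̄_B = 479.99 / 462.61 = 1.038.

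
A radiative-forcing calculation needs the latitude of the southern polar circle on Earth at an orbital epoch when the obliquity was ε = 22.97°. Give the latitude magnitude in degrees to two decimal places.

67.03°

The polar circle is the lowest latitude that experiences at least one full rotation of continuous darkness at the northern-summer solstice; it lies at |φ| = 90° − ε = 90° − 22.97° = 67.03°.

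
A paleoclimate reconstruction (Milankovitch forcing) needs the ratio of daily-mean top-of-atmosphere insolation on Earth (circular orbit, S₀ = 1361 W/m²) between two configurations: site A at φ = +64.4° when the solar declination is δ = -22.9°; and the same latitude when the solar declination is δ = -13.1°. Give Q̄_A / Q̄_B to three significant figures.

Q̄_A / Q̄_B ≈ 0.102

— Configuration A (φ=+64.4°):
cos H₀ = −tan(+64.4°) tan(-22.900°) = 0.8817, H₀ = 0.4914 rad.
Bracket: H₀ sin φ sin δ + cos φ cos δ sin H₀ = 0.4914×0.90183×-0.38912 + 0.43209×0.92119×0.47190 = -0.172442 + 0.187834 = 0.015392.
Q̄ = (S₀/π) × [bracket] = (1361/π) × 0.015392 = 6.6681 W/m².
— Configuration B (φ=+64.4°):
cos H₀ = −tan(+64.4°) tan(-13.100°) = 0.4857, H₀ = 1.0636 rad.
Bracket: H₀ sin φ sin δ + cos φ cos δ sin H₀ = 1.0636×0.90183×-0.22665 + 0.43209×0.97398×0.87413 = -0.217400 + 0.367875 = 0.150475.
Q̄ = (S₀/π) × [bracket] = (1361/π) × 0.150475 = 65.189 W/m².
Ratio Q̄_A / Q̄_B = 6.6681 / 65.189 = 0.1023.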